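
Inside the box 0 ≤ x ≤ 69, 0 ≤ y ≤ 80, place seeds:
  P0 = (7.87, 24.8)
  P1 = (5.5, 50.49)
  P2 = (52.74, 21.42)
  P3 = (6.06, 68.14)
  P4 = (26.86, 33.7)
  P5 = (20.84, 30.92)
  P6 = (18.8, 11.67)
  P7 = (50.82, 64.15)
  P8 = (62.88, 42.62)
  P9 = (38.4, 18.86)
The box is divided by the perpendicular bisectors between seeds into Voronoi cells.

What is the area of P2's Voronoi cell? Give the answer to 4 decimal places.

Area of P2's cell: 744.1133

1. box [0,69]×[0,80]: [(0, 0) (69, 0) (69, 80) (0, 80)]
2. ⊥bis P2·P0 via (30.305,23.11): [(28.5642, 0) (69, 0) (69, 80) (34.5905, 80)]  |A|=2993.8158
3. ⊥bis P2·P1 via (29.12,35.955): [(31.5729, 39.941) (28.5642, 0) (69, 0) (69, 80) (56.2239, 80)]  |A|=2560.5087
4. ⊥bis P2·P3 via (29.4,44.78): [(42.7727, 58.1413) (31.5729, 39.941) (28.5642, 0) (69, 0) (69, 80) (64.6502, 80)]  |A|=2468.4149
5. ⊥bis P2·P4 via (39.8,27.56): [(28.9116, 4.6129) (28.5642, 0) (69, 0) (69, 80) (64.6827, 80)]  |A|=1859.5331
6. ⊥bis P2·P5 via (36.79,26.17): [(32.8284, 12.8675) (28.9964, 0) (69, 0) (69, 80) (64.6827, 80)]  |A|=1849.1523
7. ⊥bis P2·P6 via (35.77,16.545): [(35.3188, 18.1158) (40.5229, 0) (69, 0) (69, 80) (64.6827, 80)]  |A|=1738.7803
8. ⊥bis P2·P7 via (51.78,42.785): [(46.9206, 42.5667) (35.3188, 18.1158) (40.5229, 0) (69, 0) (69, 43.5588)]  |A|=1255.6739
9. ⊥bis P2·P8 via (57.81,32.02): [(44.8562, 38.2158) (35.3188, 18.1158) (40.5229, 0) (69, 0) (69, 26.6678)]  |A|=1004.7603
10. ⊥bis P2·P9 via (45.57,20.14): [(44.8562, 38.2158) (43.0301, 34.3674) (49.1654, 0) (69, 0) (69, 26.6678)]  |A|=744.1133
11. canonical 5-gon: [(44.8562, 38.2158) (43.0301, 34.3674) (49.1654, 0) (69, 0) (69, 26.6678)]
12. shoelace: 744.1133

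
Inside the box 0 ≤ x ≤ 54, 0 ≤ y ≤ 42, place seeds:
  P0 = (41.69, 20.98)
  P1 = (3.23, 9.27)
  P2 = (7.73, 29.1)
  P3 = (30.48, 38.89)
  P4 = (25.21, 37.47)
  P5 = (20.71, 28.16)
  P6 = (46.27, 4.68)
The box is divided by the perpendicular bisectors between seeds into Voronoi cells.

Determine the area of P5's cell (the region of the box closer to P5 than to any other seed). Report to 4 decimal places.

1. box [0,54]×[0,42]: [(0, 0) (54, 0) (54, 42) (0, 42)]
2. ⊥bis P5·P0 via (31.2,24.57): [(0, 0) (22.7914, 0) (37.1651, 42) (0, 42)]  |A|=1259.0859
3. ⊥bis P5·P1 via (11.97,18.715): [(0, 29.7915) (25.053, 6.6085) (37.1651, 42) (0, 42)]  |A|=810.5932
4. ⊥bis P5·P2 via (14.22,28.63): [(13.4057, 17.3864) (25.053, 6.6085) (37.1651, 42) (15.1882, 42)]  |A|=541.8428
5. ⊥bis P5·P3 via (25.595,33.525): [(13.4057, 17.3864) (25.053, 6.6085) (32.2049, 27.5064) (16.2872, 42) (15.1882, 42)]  |A|=390.5458
6. ⊥bis P5·P4 via (22.96,32.815): [(14.8084, 36.7551) (13.4057, 17.3864) (25.053, 6.6085) (32.2049, 27.5064) (30.2385, 29.2969)]  |A|=341.684
7. ⊥bis P5·P6 via (33.49,16.42): [(14.8084, 36.7551) (13.4057, 17.3864) (24.7416, 6.8967) (25.3951, 7.608) (32.2049, 27.5064) (30.2385, 29.2969)]  |A|=341.4792
8. canonical 6-gon: [(14.8084, 36.7551) (13.4057, 17.3864) (24.7416, 6.8967) (25.3951, 7.608) (32.2049, 27.5064) (30.2385, 29.2969)]
9. shoelace: 341.4792

Area of P5's cell: 341.4792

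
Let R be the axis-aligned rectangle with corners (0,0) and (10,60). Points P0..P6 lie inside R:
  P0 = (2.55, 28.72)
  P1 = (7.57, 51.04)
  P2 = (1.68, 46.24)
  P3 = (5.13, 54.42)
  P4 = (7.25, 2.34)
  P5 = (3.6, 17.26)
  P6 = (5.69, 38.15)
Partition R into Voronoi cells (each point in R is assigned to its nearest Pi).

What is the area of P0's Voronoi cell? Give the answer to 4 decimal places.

Area of P0's cell: 99.7560

1. box [0,10]×[0,60]: [(0, 0) (10, 0) (10, 60) (0, 60)]
2. ⊥bis P0·P1 via (5.06,39.88): [(0, 41.018) (0, 0) (10, 0) (10, 38.7689)]  |A|=398.9349
3. ⊥bis P0·P2 via (2.115,37.48): [(0, 37.375) (0, 0) (10, 0) (10, 37.8715)]  |A|=376.2326
4. ⊥bis P0·P3 via (3.84,41.57): [(0, 37.375) (0, 0) (10, 0) (10, 37.8715)]  |A|=376.2326
5. ⊥bis P0·P4 via (4.9,15.53): [(0, 37.375) (0, 14.657) (10, 16.4386) (10, 37.8715)]  |A|=220.7545
6. ⊥bis P0·P5 via (3.075,22.99): [(0, 37.375) (0, 22.7083) (10, 23.6245) (10, 37.8715)]  |A|=144.5689
7. ⊥bis P0·P6 via (4.12,33.435): [(0, 34.8069) (0, 22.7083) (10, 23.6245) (10, 31.4771)]  |A|=99.756
8. canonical 4-gon: [(0, 34.8069) (0, 22.7083) (10, 23.6245) (10, 31.4771)]
9. shoelace: 99.756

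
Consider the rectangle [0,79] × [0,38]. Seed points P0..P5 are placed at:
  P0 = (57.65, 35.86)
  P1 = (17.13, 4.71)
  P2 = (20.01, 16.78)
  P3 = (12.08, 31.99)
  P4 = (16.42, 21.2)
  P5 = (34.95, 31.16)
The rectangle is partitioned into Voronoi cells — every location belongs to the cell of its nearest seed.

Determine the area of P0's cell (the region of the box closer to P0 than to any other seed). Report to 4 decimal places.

1. box [0,79]×[0,38]: [(0, 0) (79, 0) (79, 38) (0, 38)]
2. ⊥bis P0·P1 via (37.39,20.285): [(52.9842, 0) (79, 0) (79, 38) (23.7715, 38)]  |A|=1543.6416
3. ⊥bis P0·P2 via (38.83,26.32): [(50.5991, 3.1026) (52.9842, 0) (79, 0) (79, 38) (32.9093, 38)]  |A|=1384.1983
4. ⊥bis P0·P3 via (34.865,33.925): [(34.8429, 34.1856) (50.5991, 3.1026) (52.9842, 0) (79, 0) (79, 38) (34.5189, 38)]  |A|=1381.1284
5. ⊥bis P0·P4 via (37.035,28.53): [(34.786, 34.8551) (35.4498, 32.9884) (50.5991, 3.1026) (52.9842, 0) (79, 0) (79, 38) (34.5189, 38)]  |A|=1380.9593
6. ⊥bis P0·P5 via (46.3,33.51): [(53.2382, 0) (79, 0) (79, 38) (45.3704, 38)]  |A|=1128.4376
7. canonical 4-gon: [(53.2382, 0) (79, 0) (79, 38) (45.3704, 38)]
8. shoelace: 1128.4376

Area of P0's cell: 1128.4376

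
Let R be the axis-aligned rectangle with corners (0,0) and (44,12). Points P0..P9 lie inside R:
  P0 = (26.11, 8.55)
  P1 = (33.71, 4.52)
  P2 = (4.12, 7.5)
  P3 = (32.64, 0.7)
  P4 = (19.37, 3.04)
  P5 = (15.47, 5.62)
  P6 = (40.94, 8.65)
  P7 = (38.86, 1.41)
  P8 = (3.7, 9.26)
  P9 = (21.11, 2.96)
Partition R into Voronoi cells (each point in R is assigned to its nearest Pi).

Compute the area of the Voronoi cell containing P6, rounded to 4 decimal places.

1. box [0,44]×[0,12]: [(0, 0) (44, 0) (44, 12) (0, 12)]
2. ⊥bis P6·P0 via (33.525,8.6): [(33.583, 0) (44, 0) (44, 12) (33.5021, 12)]  |A|=125.4896
3. ⊥bis P6·P1 via (37.325,6.585): [(41.0866, 0) (44, 0) (44, 12) (34.2318, 12)]  |A|=76.09
4. ⊥bis P6·P2 via (22.53,8.075): [(41.0866, 0) (44, 0) (44, 12) (34.2318, 12)]  |A|=76.09
5. ⊥bis P6·P3 via (36.79,4.675): [(40.8187, 0.469) (41.2679, 0) (44, 0) (44, 12) (34.2318, 12)]  |A|=76.0474
6. ⊥bis P6·P4 via (30.155,5.845): [(40.8187, 0.469) (41.2679, 0) (44, 0) (44, 12) (34.2318, 12)]  |A|=76.0474
7. ⊥bis P6·P5 via (28.205,7.135): [(40.8187, 0.469) (41.2679, 0) (44, 0) (44, 12) (34.2318, 12)]  |A|=76.0474
8. ⊥bis P6·P7 via (39.9,5.03): [(37.8821, 5.6097) (44, 3.8521) (44, 12) (34.2318, 12)]  |A|=56.1348
9. ⊥bis P6·P8 via (22.32,8.955): [(37.8821, 5.6097) (44, 3.8521) (44, 12) (34.2318, 12)]  |A|=56.1348
10. ⊥bis P6·P9 via (31.025,5.805): [(37.8821, 5.6097) (44, 3.8521) (44, 12) (34.2318, 12)]  |A|=56.1348
11. canonical 4-gon: [(37.8821, 5.6097) (44, 3.8521) (44, 12) (34.2318, 12)]
12. shoelace: 56.1348

Area of P6's cell: 56.1348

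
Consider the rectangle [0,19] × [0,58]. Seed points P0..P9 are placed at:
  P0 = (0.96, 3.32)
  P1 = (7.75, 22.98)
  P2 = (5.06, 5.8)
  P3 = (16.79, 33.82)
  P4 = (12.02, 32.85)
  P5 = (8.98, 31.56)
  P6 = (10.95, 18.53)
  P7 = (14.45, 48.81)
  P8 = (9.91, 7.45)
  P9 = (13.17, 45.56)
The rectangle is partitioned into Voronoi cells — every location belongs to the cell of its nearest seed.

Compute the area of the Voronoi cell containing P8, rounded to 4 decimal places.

Area of P8's cell: 146.8246

1. box [0,19]×[0,58]: [(0, 0) (19, 0) (19, 58) (0, 58)]
2. ⊥bis P8·P0 via (5.435,5.385): [(0, 17.163) (7.9199, 0) (19, 0) (19, 58) (0, 58)]  |A|=1034.0351
3. ⊥bis P8·P1 via (8.83,15.215): [(1.3772, 14.1784) (7.9199, 0) (19, 0) (19, 16.6295)]  |A|=225.0778
4. ⊥bis P8·P2 via (7.485,6.625): [(4.7554, 14.6483) (9.7389, 0) (19, 0) (19, 16.6295)]  |A|=186.2699
5. ⊥bis P8·P3 via (13.35,20.635): [(4.7554, 14.6483) (9.7389, 0) (19, 0) (19, 16.6295)]  |A|=186.2699
6. ⊥bis P8·P4 via (10.965,20.15): [(4.7554, 14.6483) (9.7389, 0) (19, 0) (19, 16.6295)]  |A|=186.2699
7. ⊥bis P8·P5 via (9.445,19.505): [(4.7554, 14.6483) (9.7389, 0) (19, 0) (19, 16.6295)]  |A|=186.2699
8. ⊥bis P8·P6 via (10.43,12.99): [(5.151, 13.4855) (9.7389, 0) (19, 0) (19, 12.1856)]  |A|=146.8246
9. ⊥bis P8·P7 via (12.18,28.13): [(5.151, 13.4855) (9.7389, 0) (19, 0) (19, 12.1856)]  |A|=146.8246
10. ⊥bis P8·P9 via (11.54,26.505): [(5.151, 13.4855) (9.7389, 0) (19, 0) (19, 12.1856)]  |A|=146.8246
11. canonical 4-gon: [(5.151, 13.4855) (9.7389, 0) (19, 0) (19, 12.1856)]
12. shoelace: 146.8246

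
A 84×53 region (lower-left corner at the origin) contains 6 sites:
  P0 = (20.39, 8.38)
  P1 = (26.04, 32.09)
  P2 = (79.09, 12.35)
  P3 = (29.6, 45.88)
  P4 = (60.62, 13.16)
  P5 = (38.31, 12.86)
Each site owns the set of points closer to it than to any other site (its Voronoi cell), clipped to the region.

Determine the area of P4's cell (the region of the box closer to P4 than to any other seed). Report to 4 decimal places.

Area of P4's cell: 916.8087

1. box [0,84]×[0,53]: [(0, 0) (84, 0) (84, 53) (0, 53)]
2. ⊥bis P4·P0 via (40.505,10.77): [(41.7847, 0) (84, 0) (84, 53) (35.4874, 53)]  |A|=2404.2914
3. ⊥bis P4·P1 via (43.33,22.625): [(39.8514, 16.2706) (41.7847, 0) (84, 0) (84, 53) (59.9581, 53)]  |A|=1954.8942
4. ⊥bis P4·P2 via (69.855,12.755): [(39.8514, 16.2706) (41.7847, 0) (69.2956, 0) (71.6199, 53) (59.9581, 53)]  |A|=1237.1569
5. ⊥bis P4·P3 via (45.11,29.52): [(49.2564, 33.451) (39.8514, 16.2706) (41.7847, 0) (69.2956, 0) (71.6199, 53) (69.8768, 53)]  |A|=1140.2065
6. ⊥bis P4·P5 via (49.465,13.01): [(49.2564, 33.451) (49.1917, 33.3328) (49.6399, 0) (69.2956, 0) (71.6199, 53) (69.8768, 53)]  |A|=916.8087
7. canonical 6-gon: [(49.2564, 33.451) (49.1917, 33.3328) (49.6399, 0) (69.2956, 0) (71.6199, 53) (69.8768, 53)]
8. shoelace: 916.8087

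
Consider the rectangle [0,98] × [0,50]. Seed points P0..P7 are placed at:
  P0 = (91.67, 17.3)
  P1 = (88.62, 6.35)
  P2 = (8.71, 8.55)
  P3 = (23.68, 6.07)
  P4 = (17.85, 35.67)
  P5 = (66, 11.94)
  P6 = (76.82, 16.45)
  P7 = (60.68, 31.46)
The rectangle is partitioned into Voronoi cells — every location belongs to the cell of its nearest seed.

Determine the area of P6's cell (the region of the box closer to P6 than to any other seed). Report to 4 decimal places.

1. box [0,98]×[0,50]: [(0, 0) (98, 0) (98, 50) (0, 50)]
2. ⊥bis P6·P0 via (84.245,16.875): [(0, 0) (85.2109, 0) (82.349, 50) (0, 50)]  |A|=4188.9966
3. ⊥bis P6·P1 via (82.72,11.4): [(0, 0) (72.9624, 0) (84.4432, 13.4132) (82.349, 50) (0, 50)]  |A|=4106.8507
4. ⊥bis P6·P2 via (42.765,12.5): [(44.2149, 0) (72.9624, 0) (84.4432, 13.4132) (82.349, 50) (38.4154, 50)]  |A|=2041.0937
5. ⊥bis P6·P3 via (50.25,11.26): [(52.4495, 0) (72.9624, 0) (84.4432, 13.4132) (82.349, 50) (42.6828, 50)]  |A|=1728.5445
6. ⊥bis P6·P4 via (47.335,26.06): [(47.3501, 26.1062) (52.4495, 0) (72.9624, 0) (84.4432, 13.4132) (82.349, 50) (55.1377, 50)]  |A|=1579.7466
7. ⊥bis P6·P5 via (71.41,14.195): [(75.8974, 3.4291) (84.4432, 13.4132) (82.349, 50) (56.4857, 50)]  |A|=769.021
8. ⊥bis P6·P7 via (68.75,23.955): [(67.7776, 22.9094) (75.8974, 3.4291) (84.4432, 13.4132) (82.9648, 39.24)]  |A|=331.9603
9. canonical 4-gon: [(67.7776, 22.9094) (75.8974, 3.4291) (84.4432, 13.4132) (82.9648, 39.24)]
10. shoelace: 331.9603

Area of P6's cell: 331.9603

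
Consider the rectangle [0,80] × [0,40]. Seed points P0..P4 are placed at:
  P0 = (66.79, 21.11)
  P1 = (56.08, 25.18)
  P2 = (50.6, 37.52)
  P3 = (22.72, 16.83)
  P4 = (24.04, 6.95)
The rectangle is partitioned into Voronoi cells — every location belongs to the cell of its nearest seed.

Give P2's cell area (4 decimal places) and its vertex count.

1. box [0,80]×[0,40]: [(0, 0) (80, 0) (80, 40) (0, 40)]
2. ⊥bis P2·P0 via (58.695,29.315): [(0, 0) (28.9816, 0) (69.5252, 40) (0, 40)]  |A|=1970.1369
3. ⊥bis P2·P1 via (53.34,31.35): [(0, 7.6625) (66.8296, 37.3405) (69.5252, 40) (0, 40)]  |A|=1173
4. ⊥bis P2·P3 via (36.66,27.175): [(38.4642, 24.7439) (66.8296, 37.3405) (69.5252, 40) (27.1425, 40)]  |A|=344.0392
5. ⊥bis P2·P4 via (37.32,22.235): [(38.4642, 24.7439) (66.8296, 37.3405) (69.5252, 40) (27.1425, 40)]  |A|=344.0392
6. canonical 4-gon: [(38.4642, 24.7439) (66.8296, 37.3405) (69.5252, 40) (27.1425, 40)]
7. shoelace: 344.0392

Area of P2's cell: 344.0392 (4 vertices)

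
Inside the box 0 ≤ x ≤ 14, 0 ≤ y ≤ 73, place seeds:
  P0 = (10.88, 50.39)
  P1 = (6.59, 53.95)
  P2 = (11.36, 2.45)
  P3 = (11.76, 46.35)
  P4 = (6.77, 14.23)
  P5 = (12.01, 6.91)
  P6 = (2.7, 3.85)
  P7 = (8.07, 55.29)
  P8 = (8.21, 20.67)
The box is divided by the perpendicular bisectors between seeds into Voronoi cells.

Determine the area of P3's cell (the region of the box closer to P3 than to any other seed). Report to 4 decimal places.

1. box [0,14]×[0,73]: [(0, 0) (14, 0) (14, 73) (0, 73)]
2. ⊥bis P3·P0 via (11.32,48.37): [(0, 45.9043) (0, 0) (14, 0) (14, 48.9538)]  |A|=664.0061
3. ⊥bis P3·P1 via (9.175,50.15): [(4.3155, 46.8443) (0, 43.9086) (0, 0) (14, 0) (14, 48.9538)]  |A|=659.7
4. ⊥bis P3·P2 via (11.56,24.4): [(4.3155, 46.8443) (0, 43.9086) (0, 24.5053) (14, 24.3778) (14, 48.9538)]  |A|=317.5183
5. ⊥bis P3·P4 via (9.265,30.29): [(4.3155, 46.8443) (0, 43.9086) (0, 31.7294) (14, 29.5544) (14, 48.9538)]  |A|=230.7137
6. ⊥bis P3·P5 via (11.885,26.63): [(4.3155, 46.8443) (0, 43.9086) (0, 31.7294) (14, 29.5544) (14, 48.9538)]  |A|=230.7137
7. ⊥bis P3·P6 via (7.23,25.1): [(4.3155, 46.8443) (0, 43.9086) (0, 31.7294) (14, 29.5544) (14, 48.9538)]  |A|=230.7137
8. ⊥bis P3·P7 via (9.915,50.82): [(4.3155, 46.8443) (0, 43.9086) (0, 31.7294) (14, 29.5544) (14, 48.9538)]  |A|=230.7137
9. ⊥bis P3·P8 via (9.985,33.51): [(4.3155, 46.8443) (0, 43.9086) (0, 34.8903) (14, 32.955) (14, 48.9538)]  |A|=184.7829
10. canonical 5-gon: [(4.3155, 46.8443) (0, 43.9086) (0, 34.8903) (14, 32.955) (14, 48.9538)]
11. shoelace: 184.7829

Area of P3's cell: 184.7829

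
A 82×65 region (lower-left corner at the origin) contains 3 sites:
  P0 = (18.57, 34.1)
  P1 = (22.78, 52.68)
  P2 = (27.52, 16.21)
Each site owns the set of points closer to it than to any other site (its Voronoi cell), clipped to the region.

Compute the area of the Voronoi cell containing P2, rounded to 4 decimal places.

Area of P2's cell: 2577.5308

1. box [0,82]×[0,65]: [(0, 0) (82, 0) (82, 65) (0, 65)]
2. ⊥bis P2·P0 via (23.045,25.155): [(0, 13.6261) (0, 0) (82, 0) (82, 54.649)]  |A|=2799.2765
3. ⊥bis P2·P1 via (25.15,34.445): [(47.3933, 37.336) (0, 13.6261) (0, 0) (82, 0) (82, 41.8338)]  |A|=2577.5308
4. canonical 5-gon: [(47.3933, 37.336) (0, 13.6261) (0, 0) (82, 0) (82, 41.8338)]
5. shoelace: 2577.5308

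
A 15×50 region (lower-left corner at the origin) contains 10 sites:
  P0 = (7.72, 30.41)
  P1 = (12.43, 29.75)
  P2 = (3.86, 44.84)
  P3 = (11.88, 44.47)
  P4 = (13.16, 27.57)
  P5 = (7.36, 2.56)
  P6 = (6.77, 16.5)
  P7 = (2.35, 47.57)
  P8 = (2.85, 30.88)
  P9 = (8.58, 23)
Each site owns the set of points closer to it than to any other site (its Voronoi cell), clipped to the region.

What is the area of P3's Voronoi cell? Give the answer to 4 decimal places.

1. box [0,15]×[0,50]: [(0, 0) (15, 0) (15, 50) (0, 50)]
2. ⊥bis P3·P0 via (9.8,37.44): [(0, 40.3396) (15, 35.9015) (15, 50) (0, 50)]  |A|=178.1923
3. ⊥bis P3·P1 via (12.155,37.11): [(0, 40.3396) (11.0543, 37.0689) (15, 37.2163) (15, 50) (0, 50)]  |A|=175.5983
4. ⊥bis P3·P2 via (7.87,44.655): [(7.5676, 38.1005) (11.0543, 37.0689) (15, 37.2163) (15, 50) (8.1166, 50)]  |A|=90.7535
5. ⊥bis P3·P4 via (12.52,36.02): [(7.5676, 38.1005) (11.0543, 37.0689) (15, 37.2163) (15, 50) (8.1166, 50)]  |A|=90.7535
6. ⊥bis P3·P5 via (9.62,23.515): [(7.5676, 38.1005) (11.0543, 37.0689) (15, 37.2163) (15, 50) (8.1166, 50)]  |A|=90.7535
7. ⊥bis P3·P6 via (9.325,30.485): [(7.5676, 38.1005) (11.0543, 37.0689) (15, 37.2163) (15, 50) (8.1166, 50)]  |A|=90.7535
8. ⊥bis P3·P7 via (7.115,46.02): [(8.0682, 48.9502) (7.5676, 38.1005) (11.0543, 37.0689) (15, 37.2163) (15, 50) (8.4096, 50)]  |A|=90.5997
9. ⊥bis P3·P8 via (7.365,37.675): [(8.0682, 48.9502) (7.5676, 38.1005) (11.0543, 37.0689) (15, 37.2163) (15, 50) (8.4096, 50)]  |A|=90.5997
10. ⊥bis P3·P9 via (10.23,33.735): [(8.0682, 48.9502) (7.5676, 38.1005) (11.0543, 37.0689) (15, 37.2163) (15, 50) (8.4096, 50)]  |A|=90.5997
11. canonical 6-gon: [(8.0682, 48.9502) (7.5676, 38.1005) (11.0543, 37.0689) (15, 37.2163) (15, 50) (8.4096, 50)]
12. shoelace: 90.5997

Area of P3's cell: 90.5997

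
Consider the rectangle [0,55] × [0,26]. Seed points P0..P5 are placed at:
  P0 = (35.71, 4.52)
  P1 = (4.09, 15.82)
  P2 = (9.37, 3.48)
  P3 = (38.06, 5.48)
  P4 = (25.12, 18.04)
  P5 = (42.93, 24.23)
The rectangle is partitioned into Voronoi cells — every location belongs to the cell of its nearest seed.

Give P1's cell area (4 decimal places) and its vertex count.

1. box [0,55]×[0,26]: [(0, 0) (55, 0) (55, 26) (0, 26)]
2. ⊥bis P1·P0 via (19.9,10.17): [(0, 0) (16.2656, 0) (25.5571, 26) (0, 26)]  |A|=543.6952
3. ⊥bis P1·P2 via (6.73,9.65): [(0, 6.7704) (22.058, 16.2085) (25.5571, 26) (0, 26)]  |A|=337.2047
4. ⊥bis P1·P3 via (21.075,10.65): [(0, 6.7704) (22.058, 16.2085) (25.5571, 26) (0, 26)]  |A|=337.2047
5. ⊥bis P1·P4 via (14.605,16.93): [(0, 6.7704) (15, 13.1885) (13.6475, 26) (0, 26)]  |A|=231.6443
6. ⊥bis P1·P5 via (23.51,20.025): [(0, 6.7704) (15, 13.1885) (13.6475, 26) (0, 26)]  |A|=231.6443
7. canonical 4-gon: [(0, 6.7704) (15, 13.1885) (13.6475, 26) (0, 26)]
8. shoelace: 231.6443

Area of P1's cell: 231.6443 (4 vertices)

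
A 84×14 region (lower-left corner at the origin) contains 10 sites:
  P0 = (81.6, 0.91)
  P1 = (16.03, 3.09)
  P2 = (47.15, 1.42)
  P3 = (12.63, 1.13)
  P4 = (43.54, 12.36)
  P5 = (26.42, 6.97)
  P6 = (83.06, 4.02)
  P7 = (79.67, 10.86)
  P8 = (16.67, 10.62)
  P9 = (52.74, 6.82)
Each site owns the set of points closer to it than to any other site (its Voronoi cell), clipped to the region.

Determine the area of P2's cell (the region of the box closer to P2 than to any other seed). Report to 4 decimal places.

1. box [0,84]×[0,14]: [(0, 0) (84, 0) (84, 14) (0, 14)]
2. ⊥bis P2·P0 via (64.375,1.165): [(0, 0) (64.3578, 0) (64.565, 14) (0, 14)]  |A|=902.4593
3. ⊥bis P2·P1 via (31.59,2.255): [(31.469, 0) (64.3578, 0) (64.565, 14) (32.2203, 14)]  |A|=456.6345
4. ⊥bis P2·P3 via (29.89,1.275): [(31.469, 0) (64.3578, 0) (64.565, 14) (32.2203, 14)]  |A|=456.6345
5. ⊥bis P2·P4 via (45.345,6.89): [(31.5953, 2.3528) (31.469, 0) (64.3578, 0) (64.5536, 13.2285)]  |A|=255.6204
6. ⊥bis P2·P5 via (36.785,4.195): [(36.7469, 4.0528) (35.6619, 0) (64.3578, 0) (64.5536, 13.2285)]  |A|=241.1707
7. ⊥bis P2·P6 via (65.105,2.72): [(64.349, 13.161) (36.7469, 4.0528) (35.6619, 0) (64.3578, 0) (64.518, 10.8269)]  |A|=240.9263
8. ⊥bis P2·P7 via (63.41,6.14): [(61.6322, 12.2645) (36.7469, 4.0528) (35.6619, 0) (64.3578, 0) (64.3983, 2.7356)]  |A|=225.9185
9. ⊥bis P2·P8 via (31.91,6.02): [(61.6322, 12.2645) (36.7469, 4.0528) (35.6619, 0) (64.3578, 0) (64.3983, 2.7356)]  |A|=225.9185
10. ⊥bis P2·P9 via (49.945,4.12): [(46.8041, 7.3715) (36.7469, 4.0528) (35.6619, 0) (53.925, 0)]  |A|=85.8921
11. canonical 4-gon: [(46.8041, 7.3715) (36.7469, 4.0528) (35.6619, 0) (53.925, 0)]
12. shoelace: 85.8921

Area of P2's cell: 85.8921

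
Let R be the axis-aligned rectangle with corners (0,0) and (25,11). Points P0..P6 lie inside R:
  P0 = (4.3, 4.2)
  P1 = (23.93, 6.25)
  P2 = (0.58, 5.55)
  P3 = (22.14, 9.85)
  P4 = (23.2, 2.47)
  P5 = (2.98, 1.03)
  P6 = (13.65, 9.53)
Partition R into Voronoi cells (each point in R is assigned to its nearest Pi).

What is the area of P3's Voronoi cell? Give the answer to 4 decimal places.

1. box [0,25]×[0,11]: [(0, 0) (25, 0) (25, 11) (0, 11)]
2. ⊥bis P3·P0 via (13.22,7.025): [(15.4448, 0) (25, 0) (25, 11) (11.9611, 11)]  |A|=124.2673
3. ⊥bis P3·P1 via (23.035,8.05): [(14.2749, 3.6943) (25, 9.027) (25, 11) (11.9611, 11)]  |A|=58.2095
4. ⊥bis P3·P2 via (11.36,7.7): [(14.2749, 3.6943) (25, 9.027) (25, 11) (11.9611, 11)]  |A|=58.2095
5. ⊥bis P3·P4 via (22.67,6.16): [(13.8932, 4.8994) (17.8381, 5.466) (25, 9.027) (25, 11) (11.9611, 11)]  |A|=55.7244
6. ⊥bis P3·P5 via (12.56,5.44): [(13.8932, 4.8994) (17.8381, 5.466) (25, 9.027) (25, 11) (11.9611, 11)]  |A|=55.7244
7. ⊥bis P3·P6 via (17.895,9.69): [(18.0502, 5.5715) (25, 9.027) (25, 11) (17.8456, 11)]  |A|=26.2747
8. canonical 4-gon: [(18.0502, 5.5715) (25, 9.027) (25, 11) (17.8456, 11)]
9. shoelace: 26.2747

Area of P3's cell: 26.2747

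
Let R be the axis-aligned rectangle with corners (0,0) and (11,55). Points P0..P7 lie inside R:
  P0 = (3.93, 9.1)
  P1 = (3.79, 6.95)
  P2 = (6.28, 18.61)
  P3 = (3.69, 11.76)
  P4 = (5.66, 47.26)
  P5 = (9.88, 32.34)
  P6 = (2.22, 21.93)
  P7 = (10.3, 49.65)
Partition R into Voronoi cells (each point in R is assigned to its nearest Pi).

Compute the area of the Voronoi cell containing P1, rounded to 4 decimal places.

Area of P1's cell: 87.1003

1. box [0,11]×[0,55]: [(0, 0) (11, 0) (11, 55) (0, 55)]
2. ⊥bis P1·P0 via (3.86,8.025): [(0, 8.2763) (0, 0) (11, 0) (11, 7.5601)]  |A|=87.1003
3. ⊥bis P1·P2 via (5.035,12.78): [(0, 8.2763) (0, 0) (11, 0) (11, 7.5601)]  |A|=87.1003
4. ⊥bis P1·P3 via (3.74,9.355): [(0, 8.2763) (0, 0) (11, 0) (11, 7.5601)]  |A|=87.1003
5. ⊥bis P1·P4 via (4.725,27.105): [(0, 8.2763) (0, 0) (11, 0) (11, 7.5601)]  |A|=87.1003
6. ⊥bis P1·P5 via (6.835,19.645): [(0, 8.2763) (0, 0) (11, 0) (11, 7.5601)]  |A|=87.1003
7. ⊥bis P1·P6 via (3.005,14.44): [(0, 8.2763) (0, 0) (11, 0) (11, 7.5601)]  |A|=87.1003
8. ⊥bis P1·P7 via (7.045,28.3): [(0, 8.2763) (0, 0) (11, 0) (11, 7.5601)]  |A|=87.1003
9. canonical 4-gon: [(0, 8.2763) (0, 0) (11, 0) (11, 7.5601)]
10. shoelace: 87.1003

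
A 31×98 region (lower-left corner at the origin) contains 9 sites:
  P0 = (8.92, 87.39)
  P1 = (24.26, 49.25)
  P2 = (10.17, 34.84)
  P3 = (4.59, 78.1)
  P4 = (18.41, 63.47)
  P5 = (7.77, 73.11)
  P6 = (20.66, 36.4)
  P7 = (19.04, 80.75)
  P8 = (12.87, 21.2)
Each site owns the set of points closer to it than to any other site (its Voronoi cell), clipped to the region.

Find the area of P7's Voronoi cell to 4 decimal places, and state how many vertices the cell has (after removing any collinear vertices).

1. box [0,31]×[0,98]: [(0, 0) (31, 0) (31, 98) (0, 98)]
2. ⊥bis P7·P0 via (13.98,84.07): [(0, 62.7631) (0, 0) (31, 0) (31, 98) (23.1198, 98)]  |A|=2630.6646
3. ⊥bis P7·P1 via (21.65,65): [(0, 62.7631) (0, 61.4123) (31, 66.5494) (31, 98) (23.1198, 98)]  |A|=647.258
4. ⊥bis P7·P2 via (14.605,57.795): [(0, 62.7631) (0, 61.4123) (31, 66.5494) (31, 98) (23.1198, 98)]  |A|=647.258
5. ⊥bis P7·P3 via (11.815,79.425): [(11.6222, 80.4764) (14.6725, 63.8437) (31, 66.5494) (31, 98) (23.1198, 98)]  |A|=513.6783
6. ⊥bis P7·P4 via (18.725,72.11): [(11.6222, 80.4764) (13.119, 72.3144) (31, 71.6625) (31, 98) (23.1198, 98)]  |A|=396.7111
7. ⊥bis P7·P5 via (13.405,76.93): [(11.6222, 80.4764) (11.8526, 79.22) (16.6205, 72.1867) (31, 71.6625) (31, 98) (23.1198, 98)]  |A|=384.702
8. ⊥bis P7·P6 via (19.85,58.575): [(11.6222, 80.4764) (11.8526, 79.22) (16.6205, 72.1867) (31, 71.6625) (31, 98) (23.1198, 98)]  |A|=384.702
9. ⊥bis P7·P8 via (15.955,50.975): [(11.6222, 80.4764) (11.8526, 79.22) (16.6205, 72.1867) (31, 71.6625) (31, 98) (23.1198, 98)]  |A|=384.702
10. canonical 6-gon: [(11.6222, 80.4764) (11.8526, 79.22) (16.6205, 72.1867) (31, 71.6625) (31, 98) (23.1198, 98)]
11. shoelace: 384.702

Area of P7's cell: 384.7020 (6 vertices)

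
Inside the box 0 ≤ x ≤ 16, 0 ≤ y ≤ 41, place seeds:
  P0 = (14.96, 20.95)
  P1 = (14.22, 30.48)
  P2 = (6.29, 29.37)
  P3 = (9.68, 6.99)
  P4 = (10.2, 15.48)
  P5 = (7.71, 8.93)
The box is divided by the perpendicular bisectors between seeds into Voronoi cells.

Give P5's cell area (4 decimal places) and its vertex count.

Area of P5's cell: 96.9140 (4 vertices)

1. box [0,16]×[0,41]: [(0, 0) (16, 0) (16, 41) (0, 41)]
2. ⊥bis P5·P0 via (11.335,14.94): [(0, 21.7768) (0, 0) (16, 0) (16, 12.1263)]  |A|=271.2247
3. ⊥bis P5·P1 via (10.965,19.705): [(0, 21.7768) (0, 0) (16, 0) (16, 12.1263)]  |A|=271.2247
4. ⊥bis P5·P2 via (7,19.15): [(4.6283, 18.9852) (0, 18.6637) (0, 0) (16, 0) (16, 12.1263)]  |A|=264.0205
5. ⊥bis P5·P3 via (8.695,7.96): [(13.9911, 13.338) (4.6283, 18.9852) (0, 18.6637) (0, 0) (0.8562, 0)]  |A|=150.8464
6. ⊥bis P5·P4 via (8.955,12.205): [(11.8075, 11.1206) (0, 15.6093) (0, 0) (0.8562, 0)]  |A|=96.914
7. canonical 4-gon: [(11.8075, 11.1206) (0, 15.6093) (0, 0) (0.8562, 0)]
8. shoelace: 96.914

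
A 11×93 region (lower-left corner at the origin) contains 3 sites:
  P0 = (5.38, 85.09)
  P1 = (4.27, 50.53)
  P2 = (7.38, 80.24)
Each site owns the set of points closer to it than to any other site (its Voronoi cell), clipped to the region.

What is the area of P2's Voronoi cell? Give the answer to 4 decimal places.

Area of P2's cell: 185.7140

1. box [0,11]×[0,93]: [(0, 0) (11, 0) (11, 93) (0, 93)]
2. ⊥bis P2·P0 via (6.38,82.665): [(0, 80.0341) (0, 0) (11, 0) (11, 84.5702)]  |A|=905.3232
3. ⊥bis P2·P1 via (5.825,65.385): [(0, 80.0341) (0, 65.9948) (11, 64.8433) (11, 84.5702)]  |A|=185.714
4. canonical 4-gon: [(0, 80.0341) (0, 65.9948) (11, 64.8433) (11, 84.5702)]
5. shoelace: 185.714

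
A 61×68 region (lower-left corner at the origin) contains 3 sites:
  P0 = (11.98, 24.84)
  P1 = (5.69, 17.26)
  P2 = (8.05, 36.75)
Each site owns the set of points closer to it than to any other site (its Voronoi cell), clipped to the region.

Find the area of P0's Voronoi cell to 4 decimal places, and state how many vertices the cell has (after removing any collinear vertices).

1. box [0,61]×[0,68]: [(0, 0) (61, 0) (61, 68) (0, 68)]
2. ⊥bis P0·P1 via (8.835,21.05): [(0, 28.3814) (34.2021, 0) (61, 0) (61, 68) (0, 68)]  |A|=3662.6481
3. ⊥bis P0·P2 via (10.015,30.795): [(0.7683, 27.7438) (34.2021, 0) (61, 0) (61, 47.6188)]  |A|=1805.817
4. canonical 4-gon: [(0.7683, 27.7438) (34.2021, 0) (61, 0) (61, 47.6188)]
5. shoelace: 1805.817

Area of P0's cell: 1805.8170 (4 vertices)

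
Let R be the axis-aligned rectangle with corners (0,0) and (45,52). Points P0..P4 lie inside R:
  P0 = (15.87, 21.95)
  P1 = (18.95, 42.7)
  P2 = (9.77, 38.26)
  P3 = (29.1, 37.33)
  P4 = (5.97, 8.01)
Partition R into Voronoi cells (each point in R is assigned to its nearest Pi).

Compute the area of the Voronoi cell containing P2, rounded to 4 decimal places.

Area of P2's cell: 332.2733

1. box [0,45]×[0,52]: [(0, 0) (45, 0) (45, 52) (0, 52)]
2. ⊥bis P2·P0 via (12.82,30.105): [(0, 25.3103) (45, 42.1404) (45, 52) (0, 52)]  |A|=822.359
3. ⊥bis P2·P1 via (14.36,40.48): [(0, 25.3103) (18.3734, 32.182) (8.7882, 52) (0, 52)]  |A|=332.2733
4. ⊥bis P2·P3 via (19.435,37.795): [(0, 25.3103) (18.3734, 32.182) (8.7882, 52) (0, 52)]  |A|=332.2733
5. ⊥bis P2·P4 via (7.87,23.135): [(0, 25.3103) (18.3734, 32.182) (8.7882, 52) (0, 52)]  |A|=332.2733
6. canonical 4-gon: [(0, 25.3103) (18.3734, 32.182) (8.7882, 52) (0, 52)]
7. shoelace: 332.2733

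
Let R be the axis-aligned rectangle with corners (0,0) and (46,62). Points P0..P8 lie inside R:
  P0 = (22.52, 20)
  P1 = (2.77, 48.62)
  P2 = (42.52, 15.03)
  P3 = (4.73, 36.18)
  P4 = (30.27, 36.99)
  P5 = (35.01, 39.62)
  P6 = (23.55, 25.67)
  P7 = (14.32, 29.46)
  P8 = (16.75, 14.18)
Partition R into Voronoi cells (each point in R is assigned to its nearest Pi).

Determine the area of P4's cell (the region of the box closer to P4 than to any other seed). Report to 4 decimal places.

Area of P4's cell: 268.8001

1. box [0,46]×[0,62]: [(0, 0) (46, 0) (46, 62) (0, 62)]
2. ⊥bis P4·P0 via (26.395,28.495): [(0, 40.5351) (46, 19.5522) (46, 62) (0, 62)]  |A|=1469.9929
3. ⊥bis P4·P1 via (16.52,42.805): [(13.0438, 34.5852) (46, 19.5522) (46, 62) (24.6377, 62)]  |A|=992.2818
4. ⊥bis P4·P2 via (36.395,26.01): [(13.0438, 34.5852) (34.3471, 24.8676) (46, 31.368) (46, 62) (24.6377, 62)]  |A|=923.4377
5. ⊥bis P4·P3 via (17.5,36.585): [(17.2481, 44.5267) (17.6298, 32.4933) (34.3471, 24.8676) (46, 31.368) (46, 62) (24.6377, 62)]  |A|=896.2441
6. ⊥bis P4·P5 via (32.64,38.305): [(22.4124, 56.738) (17.2481, 44.5267) (17.6298, 32.4933) (34.3471, 24.8676) (38.737, 27.3165)]  |A|=338.8583
7. ⊥bis P4·P6 via (26.91,31.33): [(22.4124, 56.738) (17.2481, 44.5267) (17.4893, 36.9225) (36.1252, 25.8595) (38.737, 27.3165)]  |A|=283.2938
8. ⊥bis P4·P7 via (22.295,33.225): [(22.4124, 56.738) (17.2481, 44.5267) (17.2689, 43.8712) (21.741, 34.3985) (36.1252, 25.8595) (38.737, 27.3165)]  |A|=268.8001
9. ⊥bis P4·P8 via (23.51,25.585): [(22.4124, 56.738) (17.2481, 44.5267) (17.2689, 43.8712) (21.741, 34.3985) (36.1252, 25.8595) (38.737, 27.3165)]  |A|=268.8001
10. canonical 6-gon: [(22.4124, 56.738) (17.2481, 44.5267) (17.2689, 43.8712) (21.741, 34.3985) (36.1252, 25.8595) (38.737, 27.3165)]
11. shoelace: 268.8001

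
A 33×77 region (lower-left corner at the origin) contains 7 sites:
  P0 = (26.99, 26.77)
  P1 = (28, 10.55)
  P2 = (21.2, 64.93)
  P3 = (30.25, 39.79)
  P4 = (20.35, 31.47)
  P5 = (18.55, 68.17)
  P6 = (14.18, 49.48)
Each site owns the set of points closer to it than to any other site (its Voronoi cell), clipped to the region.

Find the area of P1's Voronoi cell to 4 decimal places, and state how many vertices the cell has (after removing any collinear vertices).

1. box [0,33]×[0,77]: [(0, 0) (33, 0) (33, 77) (0, 77)]
2. ⊥bis P1·P0 via (27.495,18.66): [(0, 16.9479) (0, 0) (33, 0) (33, 19.0028)]  |A|=593.1867
3. ⊥bis P1·P2 via (24.6,37.74): [(0, 16.9479) (0, 0) (33, 0) (33, 19.0028)]  |A|=593.1867
4. ⊥bis P1·P3 via (29.125,25.17): [(0, 16.9479) (0, 0) (33, 0) (33, 19.0028)]  |A|=593.1867
5. ⊥bis P1·P4 via (24.175,21.01): [(15.7483, 17.9285) (0, 12.1697) (0, 0) (33, 0) (33, 19.0028)]  |A|=555.5623
6. ⊥bis P1·P5 via (23.275,39.36): [(15.7483, 17.9285) (0, 12.1697) (0, 0) (33, 0) (33, 19.0028)]  |A|=555.5623
7. ⊥bis P1·P6 via (21.09,30.015): [(15.7483, 17.9285) (0, 12.1697) (0, 0) (33, 0) (33, 19.0028)]  |A|=555.5623
8. canonical 5-gon: [(15.7483, 17.9285) (0, 12.1697) (0, 0) (33, 0) (33, 19.0028)]
9. shoelace: 555.5623

Area of P1's cell: 555.5623 (5 vertices)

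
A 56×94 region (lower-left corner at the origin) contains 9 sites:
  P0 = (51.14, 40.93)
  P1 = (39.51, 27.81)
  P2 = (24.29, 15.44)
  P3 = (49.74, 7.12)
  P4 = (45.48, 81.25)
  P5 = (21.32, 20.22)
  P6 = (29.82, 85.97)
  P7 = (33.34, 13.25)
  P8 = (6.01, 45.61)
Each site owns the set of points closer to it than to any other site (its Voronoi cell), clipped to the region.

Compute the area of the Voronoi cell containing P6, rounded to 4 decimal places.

Area of P6's cell: 987.5209

1. box [0,56]×[0,94]: [(0, 0) (56, 0) (56, 94) (0, 94)]
2. ⊥bis P6·P0 via (40.48,63.45): [(0, 44.2885) (56, 70.7965) (56, 94) (0, 94)]  |A|=2041.6198
3. ⊥bis P6·P1 via (34.665,56.89): [(0, 51.1145) (22.2527, 54.822) (56, 70.7965) (56, 94) (0, 94)]  |A|=1965.6714
4. ⊥bis P6·P2 via (27.055,50.705): [(0, 52.8263) (6.9865, 52.2785) (22.2527, 54.822) (56, 70.7965) (56, 94) (0, 94)]  |A|=1959.6916
5. ⊥bis P6·P3 via (39.78,46.545): [(0, 52.8263) (6.9865, 52.2785) (22.2527, 54.822) (56, 70.7965) (56, 94) (0, 94)]  |A|=1959.6916
6. ⊥bis P6·P4 via (37.65,83.61): [(0, 52.8263) (6.9865, 52.2785) (22.2527, 54.822) (30.0915, 58.5325) (40.7816, 94) (0, 94)]  |A|=1389.2291
7. ⊥bis P6·P5 via (25.57,53.095): [(0, 56.4006) (17.8654, 54.091) (22.2527, 54.822) (30.0915, 58.5325) (40.7816, 94) (0, 94)]  |A|=1347.9893
8. ⊥bis P6·P7 via (31.58,49.61): [(0, 56.4006) (17.8654, 54.091) (22.2527, 54.822) (30.0915, 58.5325) (40.7816, 94) (0, 94)]  |A|=1347.9893
9. ⊥bis P6·P8 via (17.915,65.79): [(0, 76.3588) (30.1105, 58.5954) (40.7816, 94) (0, 94)]  |A|=987.5209
10. canonical 4-gon: [(0, 76.3588) (30.1105, 58.5954) (40.7816, 94) (0, 94)]
11. shoelace: 987.5209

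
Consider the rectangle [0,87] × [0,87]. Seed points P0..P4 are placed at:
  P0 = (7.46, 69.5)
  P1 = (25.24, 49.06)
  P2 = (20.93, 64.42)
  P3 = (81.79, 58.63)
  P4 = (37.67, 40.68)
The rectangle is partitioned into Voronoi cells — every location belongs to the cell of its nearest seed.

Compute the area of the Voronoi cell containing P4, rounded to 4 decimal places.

Area of P4's cell: 2842.7907

1. box [0,87]×[0,87]: [(0, 0) (87, 0) (87, 87) (0, 87)]
2. ⊥bis P4·P0 via (22.565,55.09): [(0, 31.4367) (0, 0) (87, 0) (87, 87) (53.0068, 87)]  |A|=6096.3837
3. ⊥bis P4·P1 via (31.455,44.87): [(1.2048, 0) (87, 0) (87, 87) (59.858, 87)]  |A|=4912.77
4. ⊥bis P4·P2 via (29.3,52.55): [(43.2773, 62.4059) (1.2048, 0) (87, 0) (87, 87) (78.1556, 87)]  |A|=4687.7637
5. ⊥bis P4·P3 via (59.73,49.655): [(52.031, 68.5785) (43.2773, 62.4059) (1.2048, 0) (79.9319, 0)]  |A|=2842.7907
6. canonical 4-gon: [(52.031, 68.5785) (43.2773, 62.4059) (1.2048, 0) (79.9319, 0)]
7. shoelace: 2842.7907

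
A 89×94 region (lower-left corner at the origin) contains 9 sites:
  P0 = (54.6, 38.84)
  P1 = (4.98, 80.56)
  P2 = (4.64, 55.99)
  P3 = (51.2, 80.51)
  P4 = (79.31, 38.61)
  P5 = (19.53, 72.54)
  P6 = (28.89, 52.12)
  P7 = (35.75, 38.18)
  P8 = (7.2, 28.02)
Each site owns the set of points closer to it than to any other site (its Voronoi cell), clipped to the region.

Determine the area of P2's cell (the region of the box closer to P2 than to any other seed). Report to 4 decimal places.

1. box [0,89]×[0,94]: [(0, 0) (89, 0) (89, 94) (0, 94)]
2. ⊥bis P2·P0 via (29.62,47.415): [(0, 0) (13.3436, 0) (45.6114, 94) (0, 94)]  |A|=2770.8889
3. ⊥bis P2·P1 via (4.81,68.275): [(0, 68.3416) (0, 0) (13.3436, 0) (36.6296, 67.8347)]  |A|=1704.2412
4. ⊥bis P2·P3 via (27.92,68.25): [(28.0764, 67.953) (0, 68.3416) (0, 0) (13.3436, 0) (33.279, 58.0741)]  |A|=1662.3007
5. ⊥bis P2·P4 via (41.975,47.3): [(28.0764, 67.953) (0, 68.3416) (0, 0) (13.3436, 0) (33.279, 58.0741)]  |A|=1662.3007
6. ⊥bis P2·P5 via (12.085,64.265): [(7.672, 68.2354) (0, 68.3416) (0, 0) (13.3436, 0) (29.9016, 48.2354)]  |A|=1419.1194
7. ⊥bis P2·P6 via (16.765,54.055): [(17.6022, 59.3012) (7.672, 68.2354) (0, 68.3416) (0, 0) (8.1385, 0)]  |A|=876.5371
8. ⊥bis P2·P7 via (20.195,47.085): [(13.897, 36.0839) (17.6022, 59.3012) (7.672, 68.2354) (0, 68.3416) (0, 11.809)]  |A|=647.6482
9. ⊥bis P2·P8 via (5.92,42.005): [(14.9742, 42.8337) (17.6022, 59.3012) (7.672, 68.2354) (0, 68.3416) (0, 41.4632)]  |A|=391.797
10. canonical 5-gon: [(14.9742, 42.8337) (17.6022, 59.3012) (7.672, 68.2354) (0, 68.3416) (0, 41.4632)]
11. shoelace: 391.797

Area of P2's cell: 391.7970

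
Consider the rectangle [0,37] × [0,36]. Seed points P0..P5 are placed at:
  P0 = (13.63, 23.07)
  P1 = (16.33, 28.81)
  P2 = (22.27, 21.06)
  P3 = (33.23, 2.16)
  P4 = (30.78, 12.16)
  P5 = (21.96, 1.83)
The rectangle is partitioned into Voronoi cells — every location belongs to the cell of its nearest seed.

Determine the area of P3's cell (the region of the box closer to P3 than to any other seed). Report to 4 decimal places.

Area of P3's cell: 68.1980

1. box [0,37]×[0,36]: [(0, 0) (37, 0) (37, 36) (0, 36)]
2. ⊥bis P3·P0 via (23.43,12.615): [(9.9719, 0) (37, 0) (37, 25.3348)]  |A|=342.377
3. ⊥bis P3·P1 via (24.78,15.485): [(30.0721, 18.8409) (9.9719, 0) (37, 0) (37, 23.2343)]  |A|=335.1006
4. ⊥bis P3·P2 via (27.75,11.61): [(13.6102, 3.4104) (9.9719, 0) (37, 0) (37, 16.974)]  |A|=244.598
5. ⊥bis P3·P4 via (32.005,7.16): [(12.5166, 2.3854) (9.9719, 0) (37, 0) (37, 8.3838)]  |A|=134.8673
6. ⊥bis P3·P5 via (27.595,1.995): [(27.4763, 6.0505) (27.6534, 0) (37, 0) (37, 8.3838)]  |A|=68.198
7. canonical 4-gon: [(27.4763, 6.0505) (27.6534, 0) (37, 0) (37, 8.3838)]
8. shoelace: 68.198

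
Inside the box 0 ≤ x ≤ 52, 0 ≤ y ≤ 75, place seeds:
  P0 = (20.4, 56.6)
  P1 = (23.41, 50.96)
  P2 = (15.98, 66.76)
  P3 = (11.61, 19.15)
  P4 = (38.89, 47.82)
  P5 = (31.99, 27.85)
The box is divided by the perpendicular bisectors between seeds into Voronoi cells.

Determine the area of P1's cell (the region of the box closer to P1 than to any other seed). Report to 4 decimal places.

1. box [0,52]×[0,75]: [(0, 0) (52, 0) (52, 75) (0, 75)]
2. ⊥bis P1·P0 via (21.905,53.78): [(0, 42.0896) (0, 0) (52, 0) (52, 69.8413)]  |A|=2910.2035
3. ⊥bis P1·P2 via (19.695,58.86): [(0, 42.0896) (0, 0) (52, 0) (52, 69.8413)]  |A|=2910.2035
4. ⊥bis P1·P3 via (17.51,35.055): [(0, 42.0896) (0, 41.5504) (52, 22.2608) (52, 69.8413)]  |A|=1251.1116
5. ⊥bis P1·P4 via (31.15,49.39): [(33.2709, 59.8458) (0, 42.0896) (0, 41.5504) (27.4912, 31.3524)]  |A|=430.099
6. ⊥bis P1·P5 via (27.7,39.405): [(29.2406, 39.977) (33.2709, 59.8458) (0, 42.0896) (0, 41.5504) (16.7464, 35.3383)]  |A|=380.2779
7. canonical 5-gon: [(29.2406, 39.977) (33.2709, 59.8458) (0, 42.0896) (0, 41.5504) (16.7464, 35.3383)]
8. shoelace: 380.2779

Area of P1's cell: 380.2779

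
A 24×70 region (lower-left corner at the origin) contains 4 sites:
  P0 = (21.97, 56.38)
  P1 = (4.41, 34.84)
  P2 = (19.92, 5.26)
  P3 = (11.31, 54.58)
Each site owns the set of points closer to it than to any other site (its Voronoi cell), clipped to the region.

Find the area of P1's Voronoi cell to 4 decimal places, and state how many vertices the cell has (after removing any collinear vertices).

1. box [0,24]×[0,70]: [(0, 0) (24, 0) (24, 70) (0, 70)]
2. ⊥bis P1·P0 via (13.19,45.61): [(0, 56.3629) (0, 0) (24, 0) (24, 36.7974)]  |A|=1117.9229
3. ⊥bis P1·P2 via (12.165,20.05): [(0, 56.3629) (0, 13.6714) (24, 26.2556) (24, 36.7974)]  |A|=638.7993
4. ⊥bis P1·P3 via (7.86,44.71): [(19.1234, 40.773) (0, 47.4574) (0, 13.6714) (24, 26.2556) (24, 36.7974)]  |A|=553.6484
5. canonical 5-gon: [(19.1234, 40.773) (0, 47.4574) (0, 13.6714) (24, 26.2556) (24, 36.7974)]
6. shoelace: 553.6484

Area of P1's cell: 553.6484 (5 vertices)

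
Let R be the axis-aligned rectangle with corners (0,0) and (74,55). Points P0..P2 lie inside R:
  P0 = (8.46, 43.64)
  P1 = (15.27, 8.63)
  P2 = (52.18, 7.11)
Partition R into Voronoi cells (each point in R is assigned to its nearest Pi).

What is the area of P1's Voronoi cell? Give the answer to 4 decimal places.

1. box [0,74]×[0,55]: [(0, 0) (74, 0) (74, 55) (0, 55)]
2. ⊥bis P1·P0 via (11.865,26.135): [(0, 23.8271) (0, 0) (74, 0) (74, 38.2212)]  |A|=2295.7875
3. ⊥bis P1·P2 via (33.725,7.87): [(34.6598, 30.5689) (0, 23.8271) (0, 0) (33.4009, 0)]  |A|=923.4356
4. canonical 4-gon: [(34.6598, 30.5689) (0, 23.8271) (0, 0) (33.4009, 0)]
5. shoelace: 923.4356

Area of P1's cell: 923.4356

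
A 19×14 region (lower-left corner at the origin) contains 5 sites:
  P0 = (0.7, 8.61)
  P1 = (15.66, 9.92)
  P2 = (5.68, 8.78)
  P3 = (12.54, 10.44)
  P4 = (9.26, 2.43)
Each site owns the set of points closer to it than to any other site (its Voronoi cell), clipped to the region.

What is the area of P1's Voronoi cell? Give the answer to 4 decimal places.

Area of P1's cell: 56.3830

1. box [0,19]×[0,14]: [(0, 0) (19, 0) (19, 14) (0, 14)]
2. ⊥bis P1·P0 via (8.18,9.265): [(8.9913, 0) (19, 0) (19, 14) (7.7654, 14)]  |A|=148.7033
3. ⊥bis P1·P2 via (10.67,9.35): [(11.738, 0) (19, 0) (19, 14) (10.1388, 14)]  |A|=112.8619
4. ⊥bis P1·P3 via (14.1,10.18): [(12.4033, 0) (19, 0) (19, 14) (14.7367, 14)]  |A|=76.02
5. ⊥bis P1·P4 via (12.46,6.175): [(13.3113, 5.4476) (19, 0.5867) (19, 14) (14.7367, 14)]  |A|=56.383
6. canonical 4-gon: [(13.3113, 5.4476) (19, 0.5867) (19, 14) (14.7367, 14)]
7. shoelace: 56.383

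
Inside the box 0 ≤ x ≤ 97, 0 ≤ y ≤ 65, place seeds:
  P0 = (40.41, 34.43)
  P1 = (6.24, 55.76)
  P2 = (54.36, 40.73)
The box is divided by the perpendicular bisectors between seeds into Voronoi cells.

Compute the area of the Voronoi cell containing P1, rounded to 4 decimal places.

Area of P1's cell: 1023.6519

1. box [0,97]×[0,65]: [(0, 0) (97, 0) (97, 65) (0, 65)]
2. ⊥bis P1·P0 via (23.325,45.095): [(0, 7.7291) (35.7503, 65) (0, 65)]  |A|=1023.7274
3. ⊥bis P1·P2 via (30.3,48.245): [(0, 7.7291) (35.316, 64.3042) (35.5333, 65) (0, 65)]  |A|=1023.6519
4. canonical 4-gon: [(0, 7.7291) (35.316, 64.3042) (35.5333, 65) (0, 65)]
5. shoelace: 1023.6519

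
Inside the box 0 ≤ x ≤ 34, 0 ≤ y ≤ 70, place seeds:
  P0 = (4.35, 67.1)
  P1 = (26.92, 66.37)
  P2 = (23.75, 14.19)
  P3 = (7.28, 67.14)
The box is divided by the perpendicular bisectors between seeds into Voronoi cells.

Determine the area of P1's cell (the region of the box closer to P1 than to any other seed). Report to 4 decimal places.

Area of P1's cell: 515.4767

1. box [0,34]×[0,70]: [(0, 0) (34, 0) (34, 70) (0, 70)]
2. ⊥bis P1·P0 via (15.635,66.735): [(13.4765, 0) (34, 0) (34, 70) (15.7406, 70)]  |A|=1357.4002
3. ⊥bis P1·P2 via (25.335,40.28): [(14.8, 40.92) (34, 39.7536) (34, 70) (15.7406, 70)]  |A|=555.8564
4. ⊥bis P1·P3 via (17.1,66.755): [(16.0841, 40.842) (34, 39.7536) (34, 70) (17.2272, 70)]  |A|=515.4767
5. canonical 4-gon: [(16.0841, 40.842) (34, 39.7536) (34, 70) (17.2272, 70)]
6. shoelace: 515.4767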